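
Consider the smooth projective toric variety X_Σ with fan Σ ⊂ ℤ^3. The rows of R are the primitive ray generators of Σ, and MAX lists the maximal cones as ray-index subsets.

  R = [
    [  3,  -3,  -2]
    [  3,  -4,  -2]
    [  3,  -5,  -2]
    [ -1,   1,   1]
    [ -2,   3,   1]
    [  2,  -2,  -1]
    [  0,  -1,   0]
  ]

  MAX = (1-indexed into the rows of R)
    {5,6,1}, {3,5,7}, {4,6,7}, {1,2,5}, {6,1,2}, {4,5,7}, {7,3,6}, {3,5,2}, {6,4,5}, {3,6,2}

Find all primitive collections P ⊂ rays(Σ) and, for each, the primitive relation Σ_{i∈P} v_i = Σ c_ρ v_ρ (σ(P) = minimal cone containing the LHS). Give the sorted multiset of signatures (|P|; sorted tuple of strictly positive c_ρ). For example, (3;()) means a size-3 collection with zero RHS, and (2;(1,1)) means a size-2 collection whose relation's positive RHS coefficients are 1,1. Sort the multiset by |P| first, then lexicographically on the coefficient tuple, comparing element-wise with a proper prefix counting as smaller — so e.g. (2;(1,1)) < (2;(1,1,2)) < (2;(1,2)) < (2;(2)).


Δ(Σ) — 7 vertices, 9 min non-faces:

  • {1,4}:  v_{1} + v_{4} = v_{6} — sig = (2;(1))
  • {1,7}:  v_{1} + v_{7} = v_{2} — sig = (2;(1))
  • {2,7}:  v_{2} + v_{7} = v_{3} — sig = (2;(1))
  • {2,4}:  v_{2} + v_{4} = v_{6} + v_{7} — sig = (2;(1,1))
  • {3,4}:  v_{3} + v_{4} = v_{6} + 2·v_{7} — sig = (2;(1,2))
  • {1,3}:  v_{1} + v_{3} = 2·v_{2} — sig = (2;(2))
  • {5,6,7}:  v_{5} + v_{6} + v_{7} = 0 — sig = (3;())
  • {2,5,6}:  v_{2} + v_{5} + v_{6} = v_{1} — sig = (3;(1))
  • {3,5,6}:  v_{3} + v_{5} + v_{6} = v_{2} — sig = (3;(1))

Signatures (|P|; sorted positive RHS coefficients), sorted:
{ (2;(1)) ×3,  (2;(1,1)),  (2;(1,2)),  (2;(2)),  (3;()),  (3;(1)) ×2 }


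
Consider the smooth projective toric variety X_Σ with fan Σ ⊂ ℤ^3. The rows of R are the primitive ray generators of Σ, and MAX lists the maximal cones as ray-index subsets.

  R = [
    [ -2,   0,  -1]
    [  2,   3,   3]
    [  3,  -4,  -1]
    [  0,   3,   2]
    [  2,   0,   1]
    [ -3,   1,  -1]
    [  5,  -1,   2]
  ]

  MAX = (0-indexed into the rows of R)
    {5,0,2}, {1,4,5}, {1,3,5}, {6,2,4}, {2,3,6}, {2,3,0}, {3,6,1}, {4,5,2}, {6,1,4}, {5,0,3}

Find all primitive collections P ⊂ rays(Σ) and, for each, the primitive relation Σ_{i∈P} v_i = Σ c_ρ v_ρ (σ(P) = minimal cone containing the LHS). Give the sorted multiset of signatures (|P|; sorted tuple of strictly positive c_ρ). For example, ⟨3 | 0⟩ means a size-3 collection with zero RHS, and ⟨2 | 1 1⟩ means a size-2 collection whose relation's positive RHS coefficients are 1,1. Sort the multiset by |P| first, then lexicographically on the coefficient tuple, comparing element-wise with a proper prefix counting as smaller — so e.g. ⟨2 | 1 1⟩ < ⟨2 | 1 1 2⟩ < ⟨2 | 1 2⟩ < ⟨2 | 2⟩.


Primitive collections (7):

  {0,4}:  v_{0} + v_{4} = 0  so sig = ⟨2 | 0⟩
  {0,1}:  v_{0} + v_{1} = v_{3}  so sig = ⟨2 | 1⟩
  {1,2}:  v_{1} + v_{2} = v_{6}  so sig = ⟨2 | 1⟩
  {3,4}:  v_{3} + v_{4} = v_{1}  so sig = ⟨2 | 1⟩
  {5,6}:  v_{5} + v_{6} = v_{4}  so sig = ⟨2 | 1⟩
  {0,6}:  v_{0} + v_{6} = v_{2} + v_{3}  so sig = ⟨2 | 1 1⟩
  {2,3,5}:  v_{2} + v_{3} + v_{5} = 0  so sig = ⟨3 | 0⟩

so the primitive-relation signature multiset is
{ ⟨2 | 0⟩,  ⟨2 | 1⟩ ×4,  ⟨2 | 1 1⟩,  ⟨3 | 0⟩ }


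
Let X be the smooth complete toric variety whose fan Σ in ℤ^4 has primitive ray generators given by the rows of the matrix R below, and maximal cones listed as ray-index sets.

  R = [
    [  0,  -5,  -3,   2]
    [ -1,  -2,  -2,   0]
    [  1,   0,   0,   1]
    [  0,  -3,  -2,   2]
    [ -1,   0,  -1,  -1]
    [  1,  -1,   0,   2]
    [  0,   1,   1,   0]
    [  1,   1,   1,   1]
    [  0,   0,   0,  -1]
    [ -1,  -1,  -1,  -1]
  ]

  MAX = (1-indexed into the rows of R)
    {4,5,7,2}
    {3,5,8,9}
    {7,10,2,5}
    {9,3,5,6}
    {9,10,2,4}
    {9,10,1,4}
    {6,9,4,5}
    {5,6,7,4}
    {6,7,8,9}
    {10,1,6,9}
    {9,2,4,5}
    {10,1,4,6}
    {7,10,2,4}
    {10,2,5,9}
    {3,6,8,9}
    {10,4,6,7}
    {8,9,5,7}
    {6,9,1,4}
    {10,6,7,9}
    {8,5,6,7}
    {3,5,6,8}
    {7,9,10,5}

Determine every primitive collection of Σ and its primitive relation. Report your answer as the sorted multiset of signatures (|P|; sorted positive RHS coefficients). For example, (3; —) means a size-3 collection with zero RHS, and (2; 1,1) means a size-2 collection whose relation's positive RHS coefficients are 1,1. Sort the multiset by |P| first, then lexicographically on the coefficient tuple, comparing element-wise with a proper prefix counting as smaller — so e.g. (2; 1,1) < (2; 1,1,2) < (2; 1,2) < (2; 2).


|primitive collections| = 20. Relations:

  {8,10}:  v_{8} + v_{10} = 0  ⇒ sig = (2; —)
  {2,6}:  v_{2} + v_{6} = v_{4}  ⇒ sig = (2; 1)
  {3,7}:  v_{3} + v_{7} = v_{8}  ⇒ sig = (2; 1)
  {2,8}:  v_{2} + v_{8} = v_{5} + v_{6}  ⇒ sig = (2; 1,1)
  {1,5}:  v_{1} + v_{5} = v_{2} + v_{4} + v_{9}  ⇒ sig = (2; 1,1,1)
  {1,8}:  v_{1} + v_{8} = v_{4} + v_{6} + v_{9}  ⇒ sig = (2; 1,1,1)
  {3,10}:  v_{3} + v_{10} = v_{5} + v_{6} + v_{9}  ⇒ sig = (2; 1,1,1)
  {1,2}:  v_{1} + v_{2} = 2·v_{4} + v_{9} + v_{10}  ⇒ sig = (2; 1,1,2)
  {1,3}:  v_{1} + v_{3} = v_{4} + v_{5} + 2·v_{6} + 2·v_{9}  ⇒ sig = (2; 1,1,2,2)
  {4,8}:  v_{4} + v_{8} = v_{5} + 2·v_{6}  ⇒ sig = (2; 1,2)
  {2,3}:  v_{2} + v_{3} = 2·v_{5} + 2·v_{6} + v_{9}  ⇒ sig = (2; 1,2,2)
  {3,4}:  v_{3} + v_{4} = 2·v_{5} + 3·v_{6} + v_{9}  ⇒ sig = (2; 1,2,3)
  {1,7}:  v_{1} + v_{7} = 2·v_{6} + 2·v_{10}  ⇒ sig = (2; 2,2)
  {2,7,9}:  v_{2} + v_{7} + v_{9} = v_{10}  ⇒ sig = (3; 1)
  {5,6,10}:  v_{5} + v_{6} + v_{10} = v_{2}  ⇒ sig = (3; 1)
  {4,7,9}:  v_{4} + v_{7} + v_{9} = v_{6} + v_{10}  ⇒ sig = (3; 1,1)
  {4,5,10}:  v_{4} + v_{5} + v_{10} = 2·v_{2}  ⇒ sig = (3; 2)
  {5,6,7,9}:  v_{5} + v_{6} + v_{7} + v_{9} = 0  ⇒ sig = (4; —)
  {4,6,9,10}:  v_{4} + v_{6} + v_{9} + v_{10} = v_{1}  ⇒ sig = (4; 1)
  {5,6,8,9}:  v_{5} + v_{6} + v_{8} + v_{9} = v_{3}  ⇒ sig = (4; 1)

Hence PRS(X_Σ) =
{ (2; —),  (2; 1) ×2,  (2; 1,1),  (2; 1,1,1) ×3,  (2; 1,1,2),  (2; 1,1,2,2),  (2; 1,2),  (2; 1,2,2),  (2; 1,2,3),  (2; 2,2),  (3; 1) ×2,  (3; 1,1),  (3; 2),  (4; —),  (4; 1) ×2 }


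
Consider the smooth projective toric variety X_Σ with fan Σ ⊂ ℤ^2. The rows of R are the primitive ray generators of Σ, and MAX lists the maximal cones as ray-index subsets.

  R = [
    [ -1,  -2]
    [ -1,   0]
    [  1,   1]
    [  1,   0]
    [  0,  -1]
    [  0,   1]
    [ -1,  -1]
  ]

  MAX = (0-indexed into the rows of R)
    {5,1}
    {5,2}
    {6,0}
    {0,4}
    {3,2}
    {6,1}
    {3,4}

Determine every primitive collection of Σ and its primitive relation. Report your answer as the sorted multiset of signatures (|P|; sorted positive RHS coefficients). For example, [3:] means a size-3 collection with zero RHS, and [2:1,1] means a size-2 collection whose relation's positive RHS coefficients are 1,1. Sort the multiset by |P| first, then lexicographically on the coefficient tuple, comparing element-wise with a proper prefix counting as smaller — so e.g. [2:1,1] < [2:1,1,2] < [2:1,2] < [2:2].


|primitive collections| = 14. Relations:

  P = {1,3}:  v_{1} + v_{3} = 0  so sig = [2:]
  P = {2,6}:  v_{2} + v_{6} = 0  so sig = [2:]
  P = {4,5}:  v_{4} + v_{5} = 0  so sig = [2:]
  P = {0,2}:  v_{0} + v_{2} = v_{4}  so sig = [2:1]
  P = {0,5}:  v_{0} + v_{5} = v_{6}  so sig = [2:1]
  P = {1,2}:  v_{1} + v_{2} = v_{5}  so sig = [2:1]
  P = {1,4}:  v_{1} + v_{4} = v_{6}  so sig = [2:1]
  P = {2,4}:  v_{2} + v_{4} = v_{3}  so sig = [2:1]
  P = {3,5}:  v_{3} + v_{5} = v_{2}  so sig = [2:1]
  P = {3,6}:  v_{3} + v_{6} = v_{4}  so sig = [2:1]
  P = {4,6}:  v_{4} + v_{6} = v_{0}  so sig = [2:1]
  P = {5,6}:  v_{5} + v_{6} = v_{1}  so sig = [2:1]
  P = {0,1}:  v_{0} + v_{1} = 2·v_{6}  so sig = [2:2]
  P = {0,3}:  v_{0} + v_{3} = 2·v_{4}  so sig = [2:2]

so the primitive-relation signature multiset is
[[2:], [2:], [2:], [2:1], [2:1], [2:1], [2:1], [2:1], [2:1], [2:1], [2:1], [2:1], [2:2], [2:2]]


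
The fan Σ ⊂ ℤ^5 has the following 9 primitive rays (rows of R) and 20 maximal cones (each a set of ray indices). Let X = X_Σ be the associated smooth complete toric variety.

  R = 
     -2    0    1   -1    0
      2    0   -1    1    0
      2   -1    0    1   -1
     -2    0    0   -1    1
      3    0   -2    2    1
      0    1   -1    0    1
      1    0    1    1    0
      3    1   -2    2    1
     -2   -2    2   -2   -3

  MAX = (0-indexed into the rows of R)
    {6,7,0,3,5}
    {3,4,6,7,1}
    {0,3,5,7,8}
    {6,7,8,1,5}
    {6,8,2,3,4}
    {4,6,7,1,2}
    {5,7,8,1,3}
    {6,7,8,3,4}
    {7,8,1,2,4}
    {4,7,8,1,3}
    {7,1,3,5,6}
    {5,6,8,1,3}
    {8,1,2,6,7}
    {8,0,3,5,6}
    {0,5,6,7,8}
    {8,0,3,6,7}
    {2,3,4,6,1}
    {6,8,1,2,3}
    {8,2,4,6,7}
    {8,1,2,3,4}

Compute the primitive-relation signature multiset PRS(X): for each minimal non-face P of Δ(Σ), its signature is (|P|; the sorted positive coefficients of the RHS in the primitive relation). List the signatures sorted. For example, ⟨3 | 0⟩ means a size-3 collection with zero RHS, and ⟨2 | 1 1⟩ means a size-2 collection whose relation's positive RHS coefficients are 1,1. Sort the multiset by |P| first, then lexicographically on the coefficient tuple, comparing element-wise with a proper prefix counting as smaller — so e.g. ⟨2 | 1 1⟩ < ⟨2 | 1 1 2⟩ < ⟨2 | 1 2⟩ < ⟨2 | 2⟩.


9 minimal non-faces of Δ(Σ) (on 9 rays):

  • {0,1}:  v_{0} + v_{1} = 0  →  sig = ⟨2 | 0⟩
  • {2,5}:  v_{2} + v_{5} = v_{1}  →  sig = ⟨2 | 1⟩
  • {4,5}:  v_{4} + v_{5} = v_{1} + v_{3} + v_{7}  →  sig = ⟨2 | 1 1 1⟩
  • {0,2}:  v_{0} + v_{2} = v_{3} + v_{6} + v_{7} + v_{8}  →  sig = ⟨2 | 1 1 1 1⟩
  • {0,4}:  v_{0} + v_{4} = 2·v_{3} + v_{6} + 2·v_{7} + v_{8}  →  sig = ⟨2 | 1 1 2 2⟩
  • {2,3,7}:  v_{2} + v_{3} + v_{7} = v_{4}  →  sig = ⟨3 | 1⟩
  • {1,4,6,8}:  v_{1} + v_{4} + v_{6} + v_{8} = 2·v_{2}  →  sig = ⟨4 | 2⟩
  • {3,5,6,7,8}:  v_{3} + v_{5} + v_{6} + v_{7} + v_{8} = 0  →  sig = ⟨5 | 0⟩
  • {1,3,6,7,8}:  v_{1} + v_{3} + v_{6} + v_{7} + v_{8} = v_{2}  →  sig = ⟨5 | 1⟩

Signatures (|P|; sorted positive RHS coefficients), sorted:
    ⟨2 | 0⟩
    ⟨2 | 1⟩
    ⟨2 | 1 1 1⟩
    ⟨2 | 1 1 1 1⟩
    ⟨2 | 1 1 2 2⟩
    ⟨3 | 1⟩
    ⟨4 | 2⟩
    ⟨5 | 0⟩
    ⟨5 | 1⟩


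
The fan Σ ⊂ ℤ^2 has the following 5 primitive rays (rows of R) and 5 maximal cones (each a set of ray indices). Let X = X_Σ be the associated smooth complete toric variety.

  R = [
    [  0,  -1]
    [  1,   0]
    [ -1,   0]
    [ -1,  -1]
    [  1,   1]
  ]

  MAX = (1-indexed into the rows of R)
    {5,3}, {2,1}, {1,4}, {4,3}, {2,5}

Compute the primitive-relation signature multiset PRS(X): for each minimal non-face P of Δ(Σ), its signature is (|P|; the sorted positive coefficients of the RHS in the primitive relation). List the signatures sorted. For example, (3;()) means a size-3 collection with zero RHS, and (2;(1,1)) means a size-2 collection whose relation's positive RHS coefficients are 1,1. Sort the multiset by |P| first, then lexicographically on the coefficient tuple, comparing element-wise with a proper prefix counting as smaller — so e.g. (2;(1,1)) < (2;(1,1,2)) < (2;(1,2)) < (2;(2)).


Minimal non-faces — 5 found among 5 rays, 5 max cones:

  {2,3}:  v_{2} + v_{3} = 0 ; sig = (2;())
  {4,5}:  v_{4} + v_{5} = 0 ; sig = (2;())
  {1,3}:  v_{1} + v_{3} = v_{4} ; sig = (2;(1))
  {1,5}:  v_{1} + v_{5} = v_{2} ; sig = (2;(1))
  {2,4}:  v_{2} + v_{4} = v_{1} ; sig = (2;(1))

Sorted signature multiset PRS(X):
    (2;())
    (2;())
    (2;(1))
    (2;(1))
    (2;(1))


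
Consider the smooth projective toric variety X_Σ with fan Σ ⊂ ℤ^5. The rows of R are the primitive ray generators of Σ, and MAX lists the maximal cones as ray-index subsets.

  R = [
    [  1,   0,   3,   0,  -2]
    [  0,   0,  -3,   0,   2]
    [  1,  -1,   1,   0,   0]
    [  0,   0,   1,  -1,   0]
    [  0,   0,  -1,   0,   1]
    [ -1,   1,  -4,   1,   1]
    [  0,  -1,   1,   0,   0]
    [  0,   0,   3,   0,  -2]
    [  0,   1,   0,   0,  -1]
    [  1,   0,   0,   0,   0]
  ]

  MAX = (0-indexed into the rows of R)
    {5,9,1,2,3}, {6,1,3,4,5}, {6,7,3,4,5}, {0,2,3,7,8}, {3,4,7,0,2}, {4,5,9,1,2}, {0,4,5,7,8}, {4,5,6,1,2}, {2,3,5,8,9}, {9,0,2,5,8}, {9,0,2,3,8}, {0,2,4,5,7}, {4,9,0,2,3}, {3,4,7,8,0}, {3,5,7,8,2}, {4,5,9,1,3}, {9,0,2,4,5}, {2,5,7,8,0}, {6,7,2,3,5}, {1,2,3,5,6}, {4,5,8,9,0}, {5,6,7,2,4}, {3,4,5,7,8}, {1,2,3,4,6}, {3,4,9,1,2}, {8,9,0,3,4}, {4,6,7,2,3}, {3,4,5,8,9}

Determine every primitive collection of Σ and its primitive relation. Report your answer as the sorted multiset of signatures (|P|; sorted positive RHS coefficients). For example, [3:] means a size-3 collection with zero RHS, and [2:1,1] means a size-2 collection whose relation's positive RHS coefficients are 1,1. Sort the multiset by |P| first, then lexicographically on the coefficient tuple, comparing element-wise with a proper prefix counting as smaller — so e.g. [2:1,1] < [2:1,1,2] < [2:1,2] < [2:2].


Primitive collections (10):

  {1,7}:  v_{1} + v_{7} = 0  ⟹  sig = [2:]
  {0,1}:  v_{0} + v_{1} = v_{9}  ⟹  sig = [2:1]
  {6,9}:  v_{6} + v_{9} = v_{2}  ⟹  sig = [2:1]
  {7,9}:  v_{7} + v_{9} = v_{0}  ⟹  sig = [2:1]
  {0,6}:  v_{0} + v_{6} = v_{2} + v_{7}  ⟹  sig = [2:1,1]
  {1,8}:  v_{1} + v_{8} = v_{3} + v_{5} + v_{9}  ⟹  sig = [2:1,1,1]
  {6,8}:  v_{6} + v_{8} = v_{2} + v_{3} + v_{5} + v_{7}  ⟹  sig = [2:1,1,1,1]
  {0,3,5}:  v_{0} + v_{3} + v_{5} = v_{8}  ⟹  sig = [3:1]
  {2,4,8}:  v_{2} + v_{4} + v_{8} = v_{9}  ⟹  sig = [3:1]
  {2,3,4,5}:  v_{2} + v_{3} + v_{4} + v_{5} = v_{1}  ⟹  sig = [4:1]

Hence PRS(X_Σ) =
    [2:]
    [2:1]
    [2:1]
    [2:1]
    [2:1,1]
    [2:1,1,1]
    [2:1,1,1,1]
    [3:1]
    [3:1]
    [4:1]


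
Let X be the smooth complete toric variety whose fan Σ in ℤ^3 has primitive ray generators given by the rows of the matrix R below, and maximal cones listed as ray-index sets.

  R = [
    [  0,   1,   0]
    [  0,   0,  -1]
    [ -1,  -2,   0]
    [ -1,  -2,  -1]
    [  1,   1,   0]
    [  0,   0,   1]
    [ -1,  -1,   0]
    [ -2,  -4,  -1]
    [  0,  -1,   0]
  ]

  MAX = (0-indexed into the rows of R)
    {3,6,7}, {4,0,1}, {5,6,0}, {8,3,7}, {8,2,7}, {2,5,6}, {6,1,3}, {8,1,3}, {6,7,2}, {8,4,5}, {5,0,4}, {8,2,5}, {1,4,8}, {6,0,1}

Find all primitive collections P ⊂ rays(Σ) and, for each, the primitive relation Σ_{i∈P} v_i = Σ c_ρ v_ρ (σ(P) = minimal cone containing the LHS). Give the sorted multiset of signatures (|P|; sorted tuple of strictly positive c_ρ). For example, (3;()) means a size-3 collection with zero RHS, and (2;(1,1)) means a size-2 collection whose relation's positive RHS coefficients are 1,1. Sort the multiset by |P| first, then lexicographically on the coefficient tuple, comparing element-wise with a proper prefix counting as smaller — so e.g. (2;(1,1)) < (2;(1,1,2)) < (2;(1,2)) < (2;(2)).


15 minimal non-faces of Δ(Σ) (on 9 rays):

  P = {0,8}:  v_{0} + v_{8} = 0 — sig = (2;())
  P = {1,5}:  v_{1} + v_{5} = 0 — sig = (2;())
  P = {4,6}:  v_{4} + v_{6} = 0 — sig = (2;())
  P = {0,2}:  v_{0} + v_{2} = v_{6} — sig = (2;(1))
  P = {1,2}:  v_{1} + v_{2} = v_{3} — sig = (2;(1))
  P = {2,3}:  v_{2} + v_{3} = v_{7} — sig = (2;(1))
  P = {2,4}:  v_{2} + v_{4} = v_{8} — sig = (2;(1))
  P = {3,5}:  v_{3} + v_{5} = v_{2} — sig = (2;(1))
  P = {6,8}:  v_{6} + v_{8} = v_{2} — sig = (2;(1))
  P = {0,3}:  v_{0} + v_{3} = v_{1} + v_{6} — sig = (2;(1,1))
  P = {0,7}:  v_{0} + v_{7} = v_{3} + v_{6} — sig = (2;(1,1))
  P = {3,4}:  v_{3} + v_{4} = v_{1} + v_{8} — sig = (2;(1,1))
  P = {4,7}:  v_{4} + v_{7} = v_{3} + v_{8} — sig = (2;(1,1))
  P = {1,7}:  v_{1} + v_{7} = 2·v_{3} — sig = (2;(2))
  P = {5,7}:  v_{5} + v_{7} = 2·v_{2} — sig = (2;(2))

Signatures (|P|; sorted positive RHS coefficients), sorted:
    (2;())
    (2;())
    (2;())
    (2;(1))
    (2;(1))
    (2;(1))
    (2;(1))
    (2;(1))
    (2;(1))
    (2;(1,1))
    (2;(1,1))
    (2;(1,1))
    (2;(1,1))
    (2;(2))
    (2;(2))


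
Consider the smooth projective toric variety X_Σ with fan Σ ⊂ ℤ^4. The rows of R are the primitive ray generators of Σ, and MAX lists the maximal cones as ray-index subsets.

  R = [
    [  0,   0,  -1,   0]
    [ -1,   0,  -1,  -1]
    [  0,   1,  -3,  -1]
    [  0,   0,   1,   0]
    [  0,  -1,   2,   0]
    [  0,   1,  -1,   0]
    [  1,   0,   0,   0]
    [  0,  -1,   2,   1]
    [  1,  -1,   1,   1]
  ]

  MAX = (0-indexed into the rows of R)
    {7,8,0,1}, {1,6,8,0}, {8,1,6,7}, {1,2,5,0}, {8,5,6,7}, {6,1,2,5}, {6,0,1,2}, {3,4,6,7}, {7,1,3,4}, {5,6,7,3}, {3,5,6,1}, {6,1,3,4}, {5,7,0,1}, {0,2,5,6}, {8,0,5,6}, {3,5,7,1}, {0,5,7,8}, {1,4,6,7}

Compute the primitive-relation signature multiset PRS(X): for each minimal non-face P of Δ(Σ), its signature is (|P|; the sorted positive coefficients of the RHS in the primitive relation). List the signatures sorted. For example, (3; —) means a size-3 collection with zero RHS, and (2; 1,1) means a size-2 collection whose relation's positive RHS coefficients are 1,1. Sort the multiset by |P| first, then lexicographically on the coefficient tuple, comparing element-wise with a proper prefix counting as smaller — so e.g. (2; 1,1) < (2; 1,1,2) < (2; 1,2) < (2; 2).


Σ has 14 primitive collections:

  P={0,3}:  v_{0} + v_{3} = 0 ; sig = (2; —)
  P={2,7}:  v_{2} + v_{7} = v_{0} ; sig = (2; 1)
  P={4,5}:  v_{4} + v_{5} = v_{3} ; sig = (2; 1)
  P={2,4}:  v_{2} + v_{4} = v_{1} + v_{6} ; sig = (2; 1,1)
  P={3,8}:  v_{3} + v_{8} = v_{6} + v_{7} ; sig = (2; 1,1)
  P={0,4}:  v_{0} + v_{4} = v_{1} + v_{6} + v_{7} ; sig = (2; 1,1,1)
  P={2,3}:  v_{2} + v_{3} = v_{1} + v_{5} + v_{6} ; sig = (2; 1,1,1)
  P={2,8}:  v_{2} + v_{8} = 2·v_{0} + v_{6} ; sig = (2; 1,2)
  P={4,8}:  v_{4} + v_{8} = v_{1} + 2·v_{6} + 2·v_{7} ; sig = (2; 1,2,2)
  P={0,6,7}:  v_{0} + v_{6} + v_{7} = v_{8} ; sig = (3; 1)
  P={1,5,8}:  v_{1} + v_{5} + v_{8} = v_{0} ; sig = (3; 1)
  P={1,5,6,7}:  v_{1} + v_{5} + v_{6} + v_{7} = 0 ; sig = (4; —)
  P={0,1,5,6}:  v_{0} + v_{1} + v_{5} + v_{6} = v_{2} ; sig = (4; 1)
  P={1,3,6,7}:  v_{1} + v_{3} + v_{6} + v_{7} = v_{4} ; sig = (4; 1)

Hence PRS(X_Σ) =
{ (2; —),  (2; 1) ×2,  (2; 1,1) ×2,  (2; 1,1,1) ×2,  (2; 1,2),  (2; 1,2,2),  (3; 1) ×2,  (4; —),  (4; 1) ×2 }


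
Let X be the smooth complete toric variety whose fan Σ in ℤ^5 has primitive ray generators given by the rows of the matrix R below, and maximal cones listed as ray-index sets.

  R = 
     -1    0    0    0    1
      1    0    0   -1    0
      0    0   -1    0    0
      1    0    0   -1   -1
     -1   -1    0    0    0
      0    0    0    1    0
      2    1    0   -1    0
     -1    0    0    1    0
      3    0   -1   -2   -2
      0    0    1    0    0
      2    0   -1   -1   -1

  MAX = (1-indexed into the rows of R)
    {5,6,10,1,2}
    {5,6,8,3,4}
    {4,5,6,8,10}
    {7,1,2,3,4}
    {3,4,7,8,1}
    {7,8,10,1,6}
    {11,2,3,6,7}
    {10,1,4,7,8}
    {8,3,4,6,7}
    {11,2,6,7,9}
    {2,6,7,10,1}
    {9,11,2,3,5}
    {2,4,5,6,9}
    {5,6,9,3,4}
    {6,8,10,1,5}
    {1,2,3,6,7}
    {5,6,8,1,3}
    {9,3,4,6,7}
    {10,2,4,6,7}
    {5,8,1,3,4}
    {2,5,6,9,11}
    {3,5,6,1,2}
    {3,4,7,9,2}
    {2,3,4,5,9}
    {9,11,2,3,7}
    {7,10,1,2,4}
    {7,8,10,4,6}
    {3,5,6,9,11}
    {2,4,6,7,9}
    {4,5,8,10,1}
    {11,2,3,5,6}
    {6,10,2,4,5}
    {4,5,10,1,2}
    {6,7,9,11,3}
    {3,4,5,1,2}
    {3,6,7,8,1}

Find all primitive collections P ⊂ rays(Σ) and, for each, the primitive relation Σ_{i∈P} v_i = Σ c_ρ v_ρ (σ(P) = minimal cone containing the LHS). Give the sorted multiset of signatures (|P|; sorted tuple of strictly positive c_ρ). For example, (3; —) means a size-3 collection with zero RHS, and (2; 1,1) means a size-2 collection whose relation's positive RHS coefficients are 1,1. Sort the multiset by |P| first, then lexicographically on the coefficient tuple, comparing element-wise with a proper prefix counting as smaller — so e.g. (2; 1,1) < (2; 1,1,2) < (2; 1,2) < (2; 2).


Δ(Σ) — 11 vertices, 13 min non-faces:

  P={2,8}:  v_{2} + v_{8} = 0  ⟹  sig = (2; —)
  P={3,10}:  v_{3} + v_{10} = 0  ⟹  sig = (2; —)
  P={4,11}:  v_{4} + v_{11} = v_{9}  ⟹  sig = (2; 1)
  P={5,7}:  v_{5} + v_{7} = v_{2}  ⟹  sig = (2; 1)
  P={1,11}:  v_{1} + v_{11} = v_{2} + v_{3}  ⟹  sig = (2; 1,1)
  P={1,9}:  v_{1} + v_{9} = v_{2} + v_{3} + v_{4}  ⟹  sig = (2; 1,1,1)
  P={8,11}:  v_{8} + v_{11} = v_{3} + v_{4} + v_{6}  ⟹  sig = (2; 1,1,1)
  P={10,11}:  v_{10} + v_{11} = v_{2} + v_{4} + v_{6}  ⟹  sig = (2; 1,1,1)
  P={8,9}:  v_{8} + v_{9} = v_{3} + 2·v_{4} + v_{6}  ⟹  sig = (2; 1,1,2)
  P={9,10}:  v_{9} + v_{10} = v_{2} + 2·v_{4} + v_{6}  ⟹  sig = (2; 1,1,2)
  P={1,4,6}:  v_{1} + v_{4} + v_{6} = 0  ⟹  sig = (3; —)
  P={2,3,4,6}:  v_{2} + v_{3} + v_{4} + v_{6} = v_{11}  ⟹  sig = (4; 1)
  P={2,3,6,9}:  v_{2} + v_{3} + v_{6} + v_{9} = 2·v_{11}  ⟹  sig = (4; 2)

Signatures (|P|; sorted positive RHS coefficients), sorted:
[(2; —), (2; —), (2; 1), (2; 1), (2; 1,1), (2; 1,1,1), (2; 1,1,1), (2; 1,1,1), (2; 1,1,2), (2; 1,1,2), (3; —), (4; 1), (4; 2)]


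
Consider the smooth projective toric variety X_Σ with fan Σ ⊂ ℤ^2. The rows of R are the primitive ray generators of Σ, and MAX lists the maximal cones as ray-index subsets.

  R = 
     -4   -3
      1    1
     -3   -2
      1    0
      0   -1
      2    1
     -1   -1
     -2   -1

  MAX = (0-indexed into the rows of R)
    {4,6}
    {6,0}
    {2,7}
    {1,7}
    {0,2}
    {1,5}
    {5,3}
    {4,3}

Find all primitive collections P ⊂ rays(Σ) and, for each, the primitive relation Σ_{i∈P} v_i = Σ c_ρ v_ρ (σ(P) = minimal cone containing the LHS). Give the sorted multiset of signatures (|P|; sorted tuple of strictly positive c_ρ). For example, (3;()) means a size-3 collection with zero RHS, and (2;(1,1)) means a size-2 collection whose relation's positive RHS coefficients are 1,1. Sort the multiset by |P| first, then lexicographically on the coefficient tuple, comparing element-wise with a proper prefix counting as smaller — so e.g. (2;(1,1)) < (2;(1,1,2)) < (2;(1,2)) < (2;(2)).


Primitive collections (20):

  {1,6}:  v_{1} + v_{6} = 0  ⇒ sig = (2;())
  {5,7}:  v_{5} + v_{7} = 0  ⇒ sig = (2;())
  {0,1}:  v_{0} + v_{1} = v_{2}  ⇒ sig = (2;(1))
  {1,2}:  v_{1} + v_{2} = v_{7}  ⇒ sig = (2;(1))
  {1,3}:  v_{1} + v_{3} = v_{5}  ⇒ sig = (2;(1))
  {1,4}:  v_{1} + v_{4} = v_{3}  ⇒ sig = (2;(1))
  {2,5}:  v_{2} + v_{5} = v_{6}  ⇒ sig = (2;(1))
  {2,6}:  v_{2} + v_{6} = v_{0}  ⇒ sig = (2;(1))
  {3,6}:  v_{3} + v_{6} = v_{4}  ⇒ sig = (2;(1))
  {3,7}:  v_{3} + v_{7} = v_{6}  ⇒ sig = (2;(1))
  {5,6}:  v_{5} + v_{6} = v_{3}  ⇒ sig = (2;(1))
  {6,7}:  v_{6} + v_{7} = v_{2}  ⇒ sig = (2;(1))
  {0,5}:  v_{0} + v_{5} = 2·v_{6}  ⇒ sig = (2;(2))
  {0,7}:  v_{0} + v_{7} = 2·v_{2}  ⇒ sig = (2;(2))
  {2,3}:  v_{2} + v_{3} = 2·v_{6}  ⇒ sig = (2;(2))
  {4,5}:  v_{4} + v_{5} = 2·v_{3}  ⇒ sig = (2;(2))
  {4,7}:  v_{4} + v_{7} = 2·v_{6}  ⇒ sig = (2;(2))
  {0,3}:  v_{0} + v_{3} = 3·v_{6}  ⇒ sig = (2;(3))
  {2,4}:  v_{2} + v_{4} = 3·v_{6}  ⇒ sig = (2;(3))
  {0,4}:  v_{0} + v_{4} = 4·v_{6}  ⇒ sig = (2;(4))

Signatures (|P|; sorted positive RHS coefficients), sorted:
    (2;())
    (2;())
    (2;(1))
    (2;(1))
    (2;(1))
    (2;(1))
    (2;(1))
    (2;(1))
    (2;(1))
    (2;(1))
    (2;(1))
    (2;(1))
    (2;(2))
    (2;(2))
    (2;(2))
    (2;(2))
    (2;(2))
    (2;(3))
    (2;(3))
    (2;(4))


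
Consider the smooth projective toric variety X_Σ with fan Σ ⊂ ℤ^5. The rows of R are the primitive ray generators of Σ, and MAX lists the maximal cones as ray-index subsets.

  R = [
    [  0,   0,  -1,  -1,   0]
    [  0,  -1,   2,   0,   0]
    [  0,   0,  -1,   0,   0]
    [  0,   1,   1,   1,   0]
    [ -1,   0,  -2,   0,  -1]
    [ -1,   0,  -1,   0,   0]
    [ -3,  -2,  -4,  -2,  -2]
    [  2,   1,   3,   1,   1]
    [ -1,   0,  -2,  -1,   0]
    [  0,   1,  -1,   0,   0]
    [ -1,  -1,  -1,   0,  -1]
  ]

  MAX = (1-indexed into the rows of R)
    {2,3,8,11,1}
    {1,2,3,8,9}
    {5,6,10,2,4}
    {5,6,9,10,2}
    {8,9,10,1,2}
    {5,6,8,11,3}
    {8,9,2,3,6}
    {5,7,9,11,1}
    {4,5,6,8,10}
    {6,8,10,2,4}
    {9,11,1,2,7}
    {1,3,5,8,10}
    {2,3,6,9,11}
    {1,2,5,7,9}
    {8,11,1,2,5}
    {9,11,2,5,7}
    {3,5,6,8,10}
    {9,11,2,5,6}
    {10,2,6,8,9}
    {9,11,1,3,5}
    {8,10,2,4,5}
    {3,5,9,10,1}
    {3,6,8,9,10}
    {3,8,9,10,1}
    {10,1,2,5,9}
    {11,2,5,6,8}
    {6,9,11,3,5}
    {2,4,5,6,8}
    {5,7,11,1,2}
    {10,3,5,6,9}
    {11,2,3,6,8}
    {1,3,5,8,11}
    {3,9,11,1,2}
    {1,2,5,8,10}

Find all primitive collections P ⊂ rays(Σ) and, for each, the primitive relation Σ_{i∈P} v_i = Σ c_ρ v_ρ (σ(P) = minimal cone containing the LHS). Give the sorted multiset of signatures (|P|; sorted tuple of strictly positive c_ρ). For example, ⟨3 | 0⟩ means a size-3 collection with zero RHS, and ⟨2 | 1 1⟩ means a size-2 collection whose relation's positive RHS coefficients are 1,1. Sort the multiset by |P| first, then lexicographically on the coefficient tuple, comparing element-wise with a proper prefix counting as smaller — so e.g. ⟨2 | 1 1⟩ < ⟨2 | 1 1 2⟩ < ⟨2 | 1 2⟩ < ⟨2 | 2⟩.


Primitive collections (17):

  P={1,6}:  v_{1} + v_{6} = v_{9} ; sig = ⟨2 | 1⟩
  P={10,11}:  v_{10} + v_{11} = v_{5} ; sig = ⟨2 | 1⟩
  P={3,4}:  v_{3} + v_{4} = v_{5} + v_{6} + v_{8} ; sig = ⟨2 | 1 1 1⟩
  P={7,8}:  v_{7} + v_{8} = v_{1} + v_{2} + v_{5} ; sig = ⟨2 | 1 1 1⟩
  P={4,11}:  v_{4} + v_{11} = v_{2} + 2·v_{5} + v_{6} + v_{8} ; sig = ⟨2 | 1 1 1 2⟩
  P={6,7}:  v_{6} + v_{7} = v_{2} + v_{5} + 2·v_{9} + v_{11} ; sig = ⟨2 | 1 1 1 2⟩
  P={7,10}:  v_{7} + v_{10} = v_{1} + v_{2} + 2·v_{5} + v_{9} ; sig = ⟨2 | 1 1 1 2⟩
  P={3,7}:  v_{3} + v_{7} = v_{1} + v_{9} + 2·v_{11} ; sig = ⟨2 | 1 1 2⟩
  P={4,9}:  v_{4} + v_{9} = v_{2} + v_{6} + 2·v_{10} ; sig = ⟨2 | 1 1 2⟩
  P={4,7}:  v_{4} + v_{7} = 2·v_{2} + 2·v_{5} + v_{9} + v_{10} ; sig = ⟨2 | 1 1 2 2⟩
  P={1,4}:  v_{1} + v_{4} = v_{2} + 2·v_{10} ; sig = ⟨2 | 1 2⟩
  P={2,3,10}:  v_{2} + v_{3} + v_{10} = 0 ; sig = ⟨3 | 0⟩
  P={8,9,11}:  v_{8} + v_{9} + v_{11} = 0 ; sig = ⟨3 | 0⟩
  P={2,3,5}:  v_{2} + v_{3} + v_{5} = v_{11} ; sig = ⟨3 | 1⟩
  P={5,8,9}:  v_{5} + v_{8} + v_{9} = v_{10} ; sig = ⟨3 | 1⟩
  P={1,2,5,9,11}:  v_{1} + v_{2} + v_{5} + v_{9} + v_{11} = v_{7} ; sig = ⟨5 | 1⟩
  P={2,5,6,8,10}:  v_{2} + v_{5} + v_{6} + v_{8} + v_{10} = v_{4} ; sig = ⟨5 | 1⟩

so the primitive-relation signature multiset is
    |P|=2: 11 collections, coeffs (1), (1), (1,1,1), (1,1,1), (1,1,1,2), (1,1,1,2), (1,1,1,2), (1,1,2), (1,1,2), (1,1,2,2), (1,2)
    |P|=3: 4 collections, coeffs (), (), (1), (1)
    |P|=5: 2 collections, coeffs (1), (1)


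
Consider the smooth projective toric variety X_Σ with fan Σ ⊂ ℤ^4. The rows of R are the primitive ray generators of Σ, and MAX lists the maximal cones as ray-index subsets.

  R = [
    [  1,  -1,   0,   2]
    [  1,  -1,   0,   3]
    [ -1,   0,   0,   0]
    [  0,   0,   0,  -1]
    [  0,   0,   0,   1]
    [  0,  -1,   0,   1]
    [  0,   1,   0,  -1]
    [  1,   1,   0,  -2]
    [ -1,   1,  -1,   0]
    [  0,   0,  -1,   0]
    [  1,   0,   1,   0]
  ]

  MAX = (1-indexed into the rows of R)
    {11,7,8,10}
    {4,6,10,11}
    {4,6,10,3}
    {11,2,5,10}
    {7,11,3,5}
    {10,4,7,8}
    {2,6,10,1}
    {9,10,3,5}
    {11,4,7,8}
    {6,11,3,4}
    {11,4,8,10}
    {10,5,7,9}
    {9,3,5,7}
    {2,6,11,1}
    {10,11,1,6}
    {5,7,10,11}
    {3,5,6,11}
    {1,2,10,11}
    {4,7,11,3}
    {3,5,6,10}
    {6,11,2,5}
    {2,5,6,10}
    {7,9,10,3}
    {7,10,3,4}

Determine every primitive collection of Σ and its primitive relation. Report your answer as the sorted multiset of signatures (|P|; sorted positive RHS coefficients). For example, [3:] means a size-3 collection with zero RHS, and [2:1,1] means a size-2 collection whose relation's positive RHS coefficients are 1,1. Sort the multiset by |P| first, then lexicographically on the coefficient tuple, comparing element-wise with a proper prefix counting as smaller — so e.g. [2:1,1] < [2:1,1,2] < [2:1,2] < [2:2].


25 minimal non-faces of Δ(Σ) (on 11 rays):

  P={4,5}:  v_{4} + v_{5} = 0 — sig = [2:]
  P={6,7}:  v_{6} + v_{7} = 0 — sig = [2:]
  P={1,5}:  v_{1} + v_{5} = v_{2} — sig = [2:1]
  P={2,4}:  v_{2} + v_{4} = v_{1} — sig = [2:1]
  P={1,3}:  v_{1} + v_{3} = v_{5} + v_{6} — sig = [2:1,1]
  P={3,8}:  v_{3} + v_{8} = v_{4} + v_{7} — sig = [2:1,1]
  P={9,11}:  v_{9} + v_{11} = v_{5} + v_{7} — sig = [2:1,1]
  P={1,4}:  v_{1} + v_{4} = v_{6} + v_{10} + v_{11} — sig = [2:1,1,1]
  P={1,7}:  v_{1} + v_{7} = v_{5} + v_{10} + v_{11} — sig = [2:1,1,1]
  P={4,9}:  v_{4} + v_{9} = v_{3} + v_{7} + v_{10} — sig = [2:1,1,1]
  P={5,8}:  v_{5} + v_{8} = v_{7} + v_{10} + v_{11} — sig = [2:1,1,1]
  P={6,8}:  v_{6} + v_{8} = v_{4} + v_{10} + v_{11} — sig = [2:1,1,1]
  P={6,9}:  v_{6} + v_{9} = v_{3} + v_{5} + v_{10} — sig = [2:1,1,1]
  P={2,7}:  v_{2} + v_{7} = 2·v_{5} + v_{10} + v_{11} — sig = [2:1,1,2]
  P={1,9}:  v_{1} + v_{9} = 2·v_{5} + v_{10} — sig = [2:1,2]
  P={2,3}:  v_{2} + v_{3} = 2·v_{5} + v_{6} — sig = [2:1,2]
  P={8,9}:  v_{8} + v_{9} = 2·v_{7} + v_{10} — sig = [2:1,2]
  P={2,8}:  v_{2} + v_{8} = v_{5} + 2·v_{10} + 2·v_{11} — sig = [2:1,2,2]
  P={2,9}:  v_{2} + v_{9} = 3·v_{5} + v_{10} — sig = [2:1,3]
  P={1,8}:  v_{1} + v_{8} = 2·v_{10} + 2·v_{11} — sig = [2:2,2]
  P={3,10,11}:  v_{3} + v_{10} + v_{11} = 0 — sig = [3:]
  P={3,5,7,10}:  v_{3} + v_{5} + v_{7} + v_{10} = v_{9} — sig = [4:1]
  P={4,7,10,11}:  v_{4} + v_{7} + v_{10} + v_{11} = v_{8} — sig = [4:1]
  P={5,6,10,11}:  v_{5} + v_{6} + v_{10} + v_{11} = v_{1} — sig = [4:1]
  P={2,6,10,11}:  v_{2} + v_{6} + v_{10} + v_{11} = 2·v_{1} — sig = [4:2]

so the primitive-relation signature multiset is
[[2:], [2:], [2:1], [2:1], [2:1,1], [2:1,1], [2:1,1], [2:1,1,1], [2:1,1,1], [2:1,1,1], [2:1,1,1], [2:1,1,1], [2:1,1,1], [2:1,1,2], [2:1,2], [2:1,2], [2:1,2], [2:1,2,2], [2:1,3], [2:2,2], [3:], [4:1], [4:1], [4:1], [4:2]]


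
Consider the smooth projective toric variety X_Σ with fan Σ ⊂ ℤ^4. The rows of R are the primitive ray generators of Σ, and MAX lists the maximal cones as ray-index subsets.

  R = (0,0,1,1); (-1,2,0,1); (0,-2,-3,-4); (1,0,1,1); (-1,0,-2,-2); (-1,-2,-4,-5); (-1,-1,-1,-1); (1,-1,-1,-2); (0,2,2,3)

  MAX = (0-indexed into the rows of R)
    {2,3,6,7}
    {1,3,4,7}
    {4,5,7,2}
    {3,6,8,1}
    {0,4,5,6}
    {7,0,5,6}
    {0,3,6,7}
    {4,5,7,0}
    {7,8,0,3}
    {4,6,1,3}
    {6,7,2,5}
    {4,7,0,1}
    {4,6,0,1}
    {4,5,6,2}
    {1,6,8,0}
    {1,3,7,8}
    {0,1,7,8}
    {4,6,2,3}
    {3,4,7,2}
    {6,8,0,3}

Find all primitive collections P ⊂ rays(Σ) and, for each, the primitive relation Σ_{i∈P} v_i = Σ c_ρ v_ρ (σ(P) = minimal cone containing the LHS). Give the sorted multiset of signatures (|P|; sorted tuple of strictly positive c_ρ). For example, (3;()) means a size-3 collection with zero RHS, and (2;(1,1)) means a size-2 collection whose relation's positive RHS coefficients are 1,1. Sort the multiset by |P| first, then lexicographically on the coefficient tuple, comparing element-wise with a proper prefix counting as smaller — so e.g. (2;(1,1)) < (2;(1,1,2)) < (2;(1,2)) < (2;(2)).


Σ has 12 primitive collections:

  {3,5}:  v_{3} + v_{5} = v_{2}  ⇒ sig = (2;(1))
  {4,8}:  v_{4} + v_{8} = v_{1}  ⇒ sig = (2;(1))
  {5,8}:  v_{5} + v_{8} = v_{4}  ⇒ sig = (2;(1))
  {0,2}:  v_{0} + v_{2} = v_{6} + v_{7}  ⇒ sig = (2;(1,1))
  {2,8}:  v_{2} + v_{8} = v_{3} + v_{4}  ⇒ sig = (2;(1,1))
  {1,2}:  v_{1} + v_{2} = v_{3} + 2·v_{4}  ⇒ sig = (2;(1,2))
  {1,5}:  v_{1} + v_{5} = 2·v_{4}  ⇒ sig = (2;(2))
  {0,3,4}:  v_{0} + v_{3} + v_{4} = 0  ⇒ sig = (3;())
  {6,7,8}:  v_{6} + v_{7} + v_{8} = 0  ⇒ sig = (3;())
  {0,1,3}:  v_{0} + v_{1} + v_{3} = v_{8}  ⇒ sig = (3;(1))
  {1,6,7}:  v_{1} + v_{6} + v_{7} = v_{4}  ⇒ sig = (3;(1))
  {4,6,7}:  v_{4} + v_{6} + v_{7} = v_{5}  ⇒ sig = (3;(1))

Sorted signature multiset PRS(X):
[(2;(1)), (2;(1)), (2;(1)), (2;(1,1)), (2;(1,1)), (2;(1,2)), (2;(2)), (3;()), (3;()), (3;(1)), (3;(1)), (3;(1))]


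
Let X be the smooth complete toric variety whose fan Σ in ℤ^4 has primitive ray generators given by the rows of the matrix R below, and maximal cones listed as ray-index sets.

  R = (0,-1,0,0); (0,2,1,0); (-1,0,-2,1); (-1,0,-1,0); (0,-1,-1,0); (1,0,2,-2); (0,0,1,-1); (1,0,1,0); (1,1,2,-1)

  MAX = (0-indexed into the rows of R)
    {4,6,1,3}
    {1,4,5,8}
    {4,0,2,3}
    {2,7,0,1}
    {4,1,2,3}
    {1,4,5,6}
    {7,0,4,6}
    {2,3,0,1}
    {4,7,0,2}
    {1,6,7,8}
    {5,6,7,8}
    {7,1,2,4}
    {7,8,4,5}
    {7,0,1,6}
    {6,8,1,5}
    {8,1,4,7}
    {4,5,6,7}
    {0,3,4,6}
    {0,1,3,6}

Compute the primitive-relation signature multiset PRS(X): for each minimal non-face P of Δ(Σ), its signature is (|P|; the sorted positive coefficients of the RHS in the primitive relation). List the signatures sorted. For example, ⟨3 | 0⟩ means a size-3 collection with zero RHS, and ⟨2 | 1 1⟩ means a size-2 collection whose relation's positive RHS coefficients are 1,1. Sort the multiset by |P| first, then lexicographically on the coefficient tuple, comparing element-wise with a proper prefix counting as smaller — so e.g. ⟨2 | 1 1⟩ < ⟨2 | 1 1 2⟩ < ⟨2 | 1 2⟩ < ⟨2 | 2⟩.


|primitive collections| = 12. Relations:

  • {3,7}:  v_{3} + v_{7} = 0  ⇒ sig = ⟨2 | 0⟩
  • {2,6}:  v_{2} + v_{6} = v_{3}  ⇒ sig = ⟨2 | 1⟩
  • {0,8}:  v_{0} + v_{8} = v_{6} + v_{7}  ⇒ sig = ⟨2 | 1 1⟩
  • {2,8}:  v_{2} + v_{8} = v_{1} + v_{4}  ⇒ sig = ⟨2 | 1 1⟩
  • {3,8}:  v_{3} + v_{8} = v_{1} + v_{4} + v_{6}  ⇒ sig = ⟨2 | 1 1 1⟩
  • {0,5}:  v_{0} + v_{5} = v_{4} + 2·v_{6} + v_{7}  ⇒ sig = ⟨2 | 1 1 2⟩
  • {2,5}:  v_{2} + v_{5} = v_{1} + 2·v_{4} + v_{6}  ⇒ sig = ⟨2 | 1 1 2⟩
  • {3,5}:  v_{3} + v_{5} = v_{1} + 2·v_{4} + 2·v_{6}  ⇒ sig = ⟨2 | 1 2 2⟩
  • {0,1,4}:  v_{0} + v_{1} + v_{4} = 0  ⇒ sig = ⟨3 | 0⟩
  • {4,6,8}:  v_{4} + v_{6} + v_{8} = v_{5}  ⇒ sig = ⟨3 | 1⟩
  • {1,5,7}:  v_{1} + v_{5} + v_{7} = 2·v_{8}  ⇒ sig = ⟨3 | 2⟩
  • {1,4,6,7}:  v_{1} + v_{4} + v_{6} + v_{7} = v_{8}  ⇒ sig = ⟨4 | 1⟩

so the primitive-relation signature multiset is
    ⟨2 | 0⟩
    ⟨2 | 1⟩
    ⟨2 | 1 1⟩
    ⟨2 | 1 1⟩
    ⟨2 | 1 1 1⟩
    ⟨2 | 1 1 2⟩
    ⟨2 | 1 1 2⟩
    ⟨2 | 1 2 2⟩
    ⟨3 | 0⟩
    ⟨3 | 1⟩
    ⟨3 | 2⟩
    ⟨4 | 1⟩


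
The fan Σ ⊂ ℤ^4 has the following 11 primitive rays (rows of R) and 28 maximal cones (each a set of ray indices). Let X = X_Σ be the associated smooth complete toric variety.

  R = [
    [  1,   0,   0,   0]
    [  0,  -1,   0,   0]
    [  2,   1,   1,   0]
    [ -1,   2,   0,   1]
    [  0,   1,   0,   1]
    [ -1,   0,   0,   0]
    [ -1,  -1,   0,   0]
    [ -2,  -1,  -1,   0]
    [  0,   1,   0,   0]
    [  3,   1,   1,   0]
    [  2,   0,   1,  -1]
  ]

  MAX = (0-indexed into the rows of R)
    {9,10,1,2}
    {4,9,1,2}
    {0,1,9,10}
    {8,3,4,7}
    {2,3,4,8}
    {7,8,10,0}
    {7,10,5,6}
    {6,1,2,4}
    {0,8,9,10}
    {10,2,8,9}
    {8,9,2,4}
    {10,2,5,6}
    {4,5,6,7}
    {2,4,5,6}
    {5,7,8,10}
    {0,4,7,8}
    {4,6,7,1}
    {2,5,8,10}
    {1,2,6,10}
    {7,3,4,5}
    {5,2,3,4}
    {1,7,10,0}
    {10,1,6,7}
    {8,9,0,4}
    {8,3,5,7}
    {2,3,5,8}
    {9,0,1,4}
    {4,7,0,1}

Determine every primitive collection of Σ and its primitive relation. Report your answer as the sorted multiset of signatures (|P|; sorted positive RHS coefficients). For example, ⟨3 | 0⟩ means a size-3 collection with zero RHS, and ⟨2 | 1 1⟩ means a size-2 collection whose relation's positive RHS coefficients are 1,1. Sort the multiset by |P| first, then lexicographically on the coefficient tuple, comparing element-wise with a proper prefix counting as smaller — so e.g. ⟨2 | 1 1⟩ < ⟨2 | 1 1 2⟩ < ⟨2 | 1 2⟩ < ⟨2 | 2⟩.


Δ(Σ) — 11 vertices, 17 min non-faces:

  P = {0,5}:  v_{0} + v_{5} = 0  →  sig = ⟨2 | 0⟩
  P = {1,8}:  v_{1} + v_{8} = 0  →  sig = ⟨2 | 0⟩
  P = {2,7}:  v_{2} + v_{7} = 0  →  sig = ⟨2 | 0⟩
  P = {0,2}:  v_{0} + v_{2} = v_{9}  →  sig = ⟨2 | 1⟩
  P = {0,6}:  v_{0} + v_{6} = v_{1}  →  sig = ⟨2 | 1⟩
  P = {1,5}:  v_{1} + v_{5} = v_{6}  →  sig = ⟨2 | 1⟩
  P = {4,10}:  v_{4} + v_{10} = v_{2}  →  sig = ⟨2 | 1⟩
  P = {5,9}:  v_{5} + v_{9} = v_{2}  →  sig = ⟨2 | 1⟩
  P = {6,8}:  v_{6} + v_{8} = v_{5}  →  sig = ⟨2 | 1⟩
  P = {7,9}:  v_{7} + v_{9} = v_{0}  →  sig = ⟨2 | 1⟩
  P = {0,3}:  v_{0} + v_{3} = v_{4} + v_{8}  →  sig = ⟨2 | 1 1⟩
  P = {1,3}:  v_{1} + v_{3} = v_{4} + v_{5}  →  sig = ⟨2 | 1 1⟩
  P = {6,9}:  v_{6} + v_{9} = v_{1} + v_{2}  →  sig = ⟨2 | 1 1⟩
  P = {3,9}:  v_{3} + v_{9} = v_{2} + v_{4} + v_{8}  →  sig = ⟨2 | 1 1 1⟩
  P = {3,10}:  v_{3} + v_{10} = v_{2} + v_{5} + v_{8}  →  sig = ⟨2 | 1 1 1⟩
  P = {3,6}:  v_{3} + v_{6} = v_{4} + 2·v_{5}  →  sig = ⟨2 | 1 2⟩
  P = {4,5,8}:  v_{4} + v_{5} + v_{8} = v_{3}  →  sig = ⟨3 | 1⟩

Sorted signature multiset PRS(X):
{ ⟨2 | 0⟩ ×3,  ⟨2 | 1⟩ ×7,  ⟨2 | 1 1⟩ ×3,  ⟨2 | 1 1 1⟩ ×2,  ⟨2 | 1 2⟩,  ⟨3 | 1⟩ }


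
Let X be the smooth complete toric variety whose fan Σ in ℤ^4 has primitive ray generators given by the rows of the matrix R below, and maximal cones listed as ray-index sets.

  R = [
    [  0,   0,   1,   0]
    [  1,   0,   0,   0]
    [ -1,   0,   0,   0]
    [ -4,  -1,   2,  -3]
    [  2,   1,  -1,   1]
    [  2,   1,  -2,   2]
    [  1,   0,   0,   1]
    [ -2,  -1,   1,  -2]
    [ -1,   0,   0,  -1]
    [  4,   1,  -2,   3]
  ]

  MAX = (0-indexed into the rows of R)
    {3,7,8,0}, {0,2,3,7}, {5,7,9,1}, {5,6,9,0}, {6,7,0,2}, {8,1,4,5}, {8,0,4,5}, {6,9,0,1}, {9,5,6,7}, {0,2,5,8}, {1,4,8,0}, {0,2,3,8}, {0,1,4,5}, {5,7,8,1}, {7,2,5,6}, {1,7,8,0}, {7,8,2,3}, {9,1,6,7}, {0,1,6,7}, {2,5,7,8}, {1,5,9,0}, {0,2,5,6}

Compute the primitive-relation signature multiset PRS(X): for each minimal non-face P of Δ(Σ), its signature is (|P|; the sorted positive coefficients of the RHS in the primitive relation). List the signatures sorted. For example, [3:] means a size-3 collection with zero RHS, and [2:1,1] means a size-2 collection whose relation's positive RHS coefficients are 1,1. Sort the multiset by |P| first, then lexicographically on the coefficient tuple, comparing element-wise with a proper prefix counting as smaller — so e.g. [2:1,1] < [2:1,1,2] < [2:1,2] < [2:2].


|primitive collections| = 18. Relations:

  {1,2}:  v_{1} + v_{2} = 0  so sig = [2:]
  {3,9}:  v_{3} + v_{9} = 0  so sig = [2:]
  {6,8}:  v_{6} + v_{8} = 0  so sig = [2:]
  {2,9}:  v_{2} + v_{9} = v_{5} + v_{6}  so sig = [2:1,1]
  {3,5}:  v_{3} + v_{5} = v_{2} + v_{8}  so sig = [2:1,1]
  {4,7}:  v_{4} + v_{7} = v_{1} + v_{8}  so sig = [2:1,1]
  {8,9}:  v_{8} + v_{9} = v_{1} + v_{5}  so sig = [2:1,1]
  {1,3}:  v_{1} + v_{3} = v_{0} + v_{7} + v_{8}  so sig = [2:1,1,1]
  {2,4}:  v_{2} + v_{4} = v_{0} + v_{5} + v_{8}  so sig = [2:1,1,1]
  {3,6}:  v_{3} + v_{6} = v_{0} + v_{2} + v_{7}  so sig = [2:1,1,1]
  {4,6}:  v_{4} + v_{6} = v_{0} + v_{1} + v_{5}  so sig = [2:1,1,1]
  {3,4}:  v_{3} + v_{4} = v_{0} + 2·v_{8}  so sig = [2:1,2]
  {4,9}:  v_{4} + v_{9} = v_{0} + 2·v_{1} + 2·v_{5}  so sig = [2:1,2,2]
  {0,5,7}:  v_{0} + v_{5} + v_{7} = 0  so sig = [3:]
  {1,5,6}:  v_{1} + v_{5} + v_{6} = v_{9}  so sig = [3:1]
  {0,7,9}:  v_{0} + v_{7} + v_{9} = v_{1} + v_{6}  so sig = [3:1,1]
  {0,1,5,8}:  v_{0} + v_{1} + v_{5} + v_{8} = v_{4}  so sig = [4:1]
  {0,2,7,8}:  v_{0} + v_{2} + v_{7} + v_{8} = v_{3}  so sig = [4:1]

Signatures (|P|; sorted positive RHS coefficients), sorted:
[[2:], [2:], [2:], [2:1,1], [2:1,1], [2:1,1], [2:1,1], [2:1,1,1], [2:1,1,1], [2:1,1,1], [2:1,1,1], [2:1,2], [2:1,2,2], [3:], [3:1], [3:1,1], [4:1], [4:1]]


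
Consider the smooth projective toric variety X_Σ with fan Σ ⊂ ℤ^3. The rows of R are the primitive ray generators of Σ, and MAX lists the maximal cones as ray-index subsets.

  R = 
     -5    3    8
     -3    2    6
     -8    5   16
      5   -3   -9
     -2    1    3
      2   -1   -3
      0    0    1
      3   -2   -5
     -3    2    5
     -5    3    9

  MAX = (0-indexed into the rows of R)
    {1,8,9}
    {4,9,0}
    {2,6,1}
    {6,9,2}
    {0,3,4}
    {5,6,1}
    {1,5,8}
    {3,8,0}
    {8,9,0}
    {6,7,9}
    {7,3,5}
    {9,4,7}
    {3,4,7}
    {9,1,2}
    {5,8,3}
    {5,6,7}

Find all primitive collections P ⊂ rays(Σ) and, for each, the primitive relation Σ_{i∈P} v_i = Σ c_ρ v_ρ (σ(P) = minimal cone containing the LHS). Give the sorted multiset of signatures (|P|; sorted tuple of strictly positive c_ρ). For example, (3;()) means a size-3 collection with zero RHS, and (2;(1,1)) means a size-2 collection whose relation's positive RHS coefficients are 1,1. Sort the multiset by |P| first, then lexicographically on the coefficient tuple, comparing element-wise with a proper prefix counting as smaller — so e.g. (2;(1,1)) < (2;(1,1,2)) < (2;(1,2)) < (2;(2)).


Minimal non-faces — 22 found among 10 rays, 16 max cones:

  • {3,9}:  v_{3} + v_{9} = 0 — sig = (2;())
  • {4,5}:  v_{4} + v_{5} = 0 — sig = (2;())
  • {7,8}:  v_{7} + v_{8} = 0 — sig = (2;())
  • {0,5}:  v_{0} + v_{5} = v_{8} — sig = (2;(1))
  • {0,6}:  v_{0} + v_{6} = v_{9} — sig = (2;(1))
  • {0,7}:  v_{0} + v_{7} = v_{4} — sig = (2;(1))
  • {1,3}:  v_{1} + v_{3} = v_{5} — sig = (2;(1))
  • {1,4}:  v_{1} + v_{4} = v_{9} — sig = (2;(1))
  • {1,7}:  v_{1} + v_{7} = v_{6} — sig = (2;(1))
  • {4,8}:  v_{4} + v_{8} = v_{0} — sig = (2;(1))
  • {5,9}:  v_{5} + v_{9} = v_{1} — sig = (2;(1))
  • {6,8}:  v_{6} + v_{8} = v_{1} — sig = (2;(1))
  • {0,1}:  v_{0} + v_{1} = v_{8} + v_{9} — sig = (2;(1,1))
  • {2,3}:  v_{2} + v_{3} = v_{1} + v_{6} — sig = (2;(1,1))
  • {3,6}:  v_{3} + v_{6} = v_{5} + v_{7} — sig = (2;(1,1))
  • {4,6}:  v_{4} + v_{6} = v_{7} + v_{9} — sig = (2;(1,1))
  • {0,2}:  v_{0} + v_{2} = v_{1} + 2·v_{9} — sig = (2;(1,2))
  • {2,4}:  v_{2} + v_{4} = v_{6} + 2·v_{9} — sig = (2;(1,2))
  • {2,5}:  v_{2} + v_{5} = 2·v_{1} + v_{6} — sig = (2;(1,2))
  • {2,7}:  v_{2} + v_{7} = 2·v_{6} + v_{9} — sig = (2;(1,2))
  • {2,8}:  v_{2} + v_{8} = 2·v_{1} + v_{9} — sig = (2;(1,2))
  • {1,6,9}:  v_{1} + v_{6} + v_{9} = v_{2} — sig = (3;(1))

so the primitive-relation signature multiset is
{ (2;()) ×3,  (2;(1)) ×9,  (2;(1,1)) ×4,  (2;(1,2)) ×5,  (3;(1)) }
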